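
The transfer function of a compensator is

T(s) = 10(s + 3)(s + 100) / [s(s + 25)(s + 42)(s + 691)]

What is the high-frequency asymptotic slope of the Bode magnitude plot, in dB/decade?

Each pole contributes −20 dB/decade at high frequency; each zero contributes +20 dB/decade.
Net: 2 zero(s) − 4 pole(s) → -40 dB/decade.

-40 dB/decade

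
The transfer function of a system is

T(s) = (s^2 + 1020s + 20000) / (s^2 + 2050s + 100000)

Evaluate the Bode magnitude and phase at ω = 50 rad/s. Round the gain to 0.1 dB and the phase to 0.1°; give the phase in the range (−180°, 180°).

Substitute s = j50:
Numerator: (j50)^2 + 1020(j50) + 20000 = 17500 + j51000
Denominator: (j50)^2 + 2050(j50) + 100000 = 97500 + j102500
|N| = √(17500² + 51000²) ≈ 53919, ∠N ≈ 71.06°
|D| = √(97500² + 102500²) ≈ 1.4147e+05, ∠D ≈ 46.43°
|T| = 53919 / 1.4147e+05 ≈ 0.38113
Gain = 20 log₁₀(0.38113) ≈ -8.38 dB
∠T = 71.06° − 46.43° = 24.63°

-8.4 dB, 24.6°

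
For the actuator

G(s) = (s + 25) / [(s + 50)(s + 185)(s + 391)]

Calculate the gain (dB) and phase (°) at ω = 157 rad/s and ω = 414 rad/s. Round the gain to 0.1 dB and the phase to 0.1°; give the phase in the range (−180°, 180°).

At s = jω = j157:
zero (s+25): 25 + j157 → |·| = √(25²+157²) = √25274 ≈ 158.98, ∠ = arctan(157/25) ≈ 80.95°
pole (s+50): 50 + j157 → |·| = √(50²+157²) = √27149 ≈ 164.77, ∠ = arctan(157/50) ≈ 72.33°
pole (s+185): 185 + j157 → |·| = √(185²+157²) = √58874 ≈ 242.64, ∠ = arctan(157/185) ≈ 40.32°
pole (s+391): 391 + j157 → |·| = √(391²+157²) = √177530 ≈ 421.34, ∠ = arctan(157/391) ≈ 21.88°
|G| = 1 · 158.98 / 1.6845e+07 ≈ 9.4378e-06
Gain = 20 log₁₀(9.4378e-06) ≈ -100.50 dB
∠G = 80.95° − 134.53° = -53.58°

At s = jω = j414:
zero (s+25): 25 + j414 → |·| = √(25²+414²) = √172021 ≈ 414.75, ∠ = arctan(414/25) ≈ 86.54°
pole (s+50): 50 + j414 → |·| = √(50²+414²) = √173896 ≈ 417.01, ∠ = arctan(414/50) ≈ 83.11°
pole (s+185): 185 + j414 → |·| = √(185²+414²) = √205621 ≈ 453.45, ∠ = arctan(414/185) ≈ 65.92°
pole (s+391): 391 + j414 → |·| = √(391²+414²) = √324277 ≈ 569.45, ∠ = arctan(414/391) ≈ 46.64°
|G| = 1 · 414.75 / 1.0768e+08 ≈ 3.8517e-06
Gain = 20 log₁₀(3.8517e-06) ≈ -108.29 dB
∠G = 86.54° − 195.67° = -109.13°

ω = 157: -100.5 dB, -53.6°; ω = 414: -108.3 dB, -109.1°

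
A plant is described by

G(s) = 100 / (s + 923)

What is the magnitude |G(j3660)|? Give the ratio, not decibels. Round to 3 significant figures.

0.0265

At s = jω = j3660:
pole (s+923): 923 + j3660 → |·| = √(923²+3660²) = √14247529 ≈ 3774.6, ∠ = arctan(3660/923) ≈ 75.85°
|G| = 100 / 3774.6 ≈ 0.026493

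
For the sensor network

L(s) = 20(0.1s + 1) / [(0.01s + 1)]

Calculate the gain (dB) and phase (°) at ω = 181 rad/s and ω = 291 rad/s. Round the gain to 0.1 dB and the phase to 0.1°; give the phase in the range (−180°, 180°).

ω = 181: 44.9 dB, 25.8°; ω = 291: 45.5 dB, 17.0°

At ω = 181 rad/s:
zero (1 + j181·0.1) = 1 + j18.1 → |·| ≈ 18.128, ∠ ≈ 86.84°
pole (1 + j181·0.01) = 1 + j1.81 → |·| ≈ 2.0679, ∠ ≈ 61.08°
|L| = 20 · 18.128 / (2.0679) ≈ 175.33
Gain = 20 log₁₀(175.33) ≈ 44.88 dB
∠L = (86.84°) − (61.08°) = 25.76°

At ω = 291 rad/s:
zero (1 + j291·0.1) = 1 + j29.1 → |·| ≈ 29.117, ∠ ≈ 88.03°
pole (1 + j291·0.01) = 1 + j2.91 → |·| ≈ 3.077, ∠ ≈ 71.04°
|L| = 20 · 29.117 / (3.077) ≈ 189.26
Gain = 20 log₁₀(189.26) ≈ 45.54 dB
∠L = (88.03°) − (71.04°) = 16.99°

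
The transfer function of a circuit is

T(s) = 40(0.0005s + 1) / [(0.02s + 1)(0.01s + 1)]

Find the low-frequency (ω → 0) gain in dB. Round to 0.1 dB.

32.0 dB

T(0) = 40 · 1 / 1 = 40
20 log₁₀(40) ≈ 32.04 dB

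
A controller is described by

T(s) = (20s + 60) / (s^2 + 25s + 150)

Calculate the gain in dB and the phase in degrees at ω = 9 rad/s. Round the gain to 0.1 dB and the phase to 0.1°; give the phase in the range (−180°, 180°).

-1.9 dB, -1.4°

Substitute s = j9:
Numerator: 20(j9) + 60 = 60 + j180
Denominator: (j9)^2 + 25(j9) + 150 = 69 + j225
|N| = √(60² + 180²) ≈ 189.74, ∠N ≈ 71.57°
|D| = √(69² + 225²) ≈ 235.34, ∠D ≈ 72.95°
|T| = 189.74 / 235.34 ≈ 0.80624
Gain = 20 log₁₀(0.80624) ≈ -1.87 dB
∠T = 71.57° − 72.95° = -1.38°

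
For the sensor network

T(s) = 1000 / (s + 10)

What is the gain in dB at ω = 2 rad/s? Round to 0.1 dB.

39.8 dB

Substitute s = j2:
Numerator: 1000 = 1000 + j0
Denominator: (j2) + 10 = 10 + j2
|N| = √(1000² + 0²) ≈ 1000, ∠N ≈ 0.00°
|D| = √(10² + 2²) ≈ 10.198, ∠D ≈ 11.31°
|T| = 1000 / 10.198 ≈ 98.058
Gain = 20 log₁₀(98.058) ≈ 39.83 dB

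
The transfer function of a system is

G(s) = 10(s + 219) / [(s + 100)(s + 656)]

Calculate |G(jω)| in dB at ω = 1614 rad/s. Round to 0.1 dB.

-44.8 dB

At s = jω = j1614:
zero (s+219): 219 + j1614 → |·| = √(219²+1614²) = √2652957 ≈ 1628.8, ∠ = arctan(1614/219) ≈ 82.27°
pole (s+100): 100 + j1614 → |·| = √(100²+1614²) = √2614996 ≈ 1617.1, ∠ = arctan(1614/100) ≈ 86.45°
pole (s+656): 656 + j1614 → |·| = √(656²+1614²) = √3035332 ≈ 1742.2, ∠ = arctan(1614/656) ≈ 67.88°
|G| = 10 · 1628.8 / 2.8173e+06 ≈ 0.0057814
Gain = 20 log₁₀(0.0057814) ≈ -44.76 dB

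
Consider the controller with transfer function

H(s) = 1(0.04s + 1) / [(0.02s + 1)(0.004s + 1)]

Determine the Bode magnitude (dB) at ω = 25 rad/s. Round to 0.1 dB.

At ω = 25 rad/s:
zero (1 + j25·0.04) = 1 + j1 → |·| ≈ 1.4142, ∠ ≈ 45.00°
pole (1 + j25·0.02) = 1 + j0.5 → |·| ≈ 1.118, ∠ ≈ 26.57°
pole (1 + j25·0.004) = 1 + j0.1 → |·| ≈ 1.005, ∠ ≈ 5.71°
|H| = 1 · 1.4142 / (1.118 · 1.005) ≈ 1.2586
Gain = 20 log₁₀(1.2586) ≈ 2.00 dB

2.0 dB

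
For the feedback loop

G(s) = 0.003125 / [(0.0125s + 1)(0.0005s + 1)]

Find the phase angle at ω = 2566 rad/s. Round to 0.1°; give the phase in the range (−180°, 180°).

At ω = 2566 rad/s:
pole (1 + j2566·0.0125) = 1 + j32.075 → |·| ≈ 32.091, ∠ ≈ 88.21°
pole (1 + j2566·0.0005) = 1 + j1.283 → |·| ≈ 1.6267, ∠ ≈ 52.07°
∠G = (0°) − (88.21° + 52.07°) = -140.28°

-140.3°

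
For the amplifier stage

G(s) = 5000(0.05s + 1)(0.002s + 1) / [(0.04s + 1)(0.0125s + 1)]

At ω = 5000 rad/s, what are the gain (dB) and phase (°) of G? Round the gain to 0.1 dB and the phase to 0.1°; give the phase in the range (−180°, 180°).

At ω = 5000 rad/s:
zero (1 + j5000·0.05) = 1 + j250 → |·| ≈ 250, ∠ ≈ 89.77°
zero (1 + j5000·0.002) = 1 + j10 → |·| ≈ 10.05, ∠ ≈ 84.29°
pole (1 + j5000·0.04) = 1 + j200 → |·| ≈ 200, ∠ ≈ 89.71°
pole (1 + j5000·0.0125) = 1 + j62.5 → |·| ≈ 62.508, ∠ ≈ 89.08°
|G| = 5000 · 250 · 10.05 / (200 · 62.508) ≈ 1004.9
Gain = 20 log₁₀(1004.9) ≈ 60.04 dB
∠G = (89.77° + 84.29°) − (89.71° + 89.08°) = -4.73°

60.0 dB, -4.7°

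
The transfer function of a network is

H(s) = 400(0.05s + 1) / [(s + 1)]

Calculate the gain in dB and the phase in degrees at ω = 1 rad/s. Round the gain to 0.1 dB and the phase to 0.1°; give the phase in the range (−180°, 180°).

49.0 dB, -42.1°

At ω = 1 rad/s:
zero (1 + j1·0.05) = 1 + j0.05 → |·| ≈ 1.0012, ∠ ≈ 2.86°
pole (1 + j1·1) = 1 + j1 → |·| ≈ 1.4142, ∠ ≈ 45.00°
|H| = 400 · 1.0012 / (1.4142) ≈ 283.18
Gain = 20 log₁₀(283.18) ≈ 49.04 dB
∠H = (2.86°) − (45.00°) = -42.14°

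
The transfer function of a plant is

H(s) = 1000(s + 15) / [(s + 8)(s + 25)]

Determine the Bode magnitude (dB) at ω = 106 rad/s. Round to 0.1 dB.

19.3 dB

At s = jω = j106:
zero (s+15): 15 + j106 → |·| = √(15²+106²) = √11461 ≈ 107.06, ∠ = arctan(106/15) ≈ 81.95°
pole (s+8): 8 + j106 → |·| = √(8²+106²) = √11300 ≈ 106.3, ∠ = arctan(106/8) ≈ 85.68°
pole (s+25): 25 + j106 → |·| = √(25²+106²) = √11861 ≈ 108.91, ∠ = arctan(106/25) ≈ 76.73°
|H| = 1000 · 107.06 / 11577 ≈ 9.2476
Gain = 20 log₁₀(9.2476) ≈ 19.32 dB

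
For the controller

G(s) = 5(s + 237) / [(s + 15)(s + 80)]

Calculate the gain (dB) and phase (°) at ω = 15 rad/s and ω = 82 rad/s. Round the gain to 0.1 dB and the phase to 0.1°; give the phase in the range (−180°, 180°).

ω = 15: -3.3 dB, -52.0°; ω = 82: -17.6 dB, -106.3°

At s = jω = j15:
zero (s+237): 237 + j15 → |·| = √(237²+15²) = √56394 ≈ 237.47, ∠ = arctan(15/237) ≈ 3.62°
pole (s+15): 15 + j15 → |·| = √(15²+15²) = √450 ≈ 21.213, ∠ = arctan(15/15) ≈ 45.00°
pole (s+80): 80 + j15 → |·| = √(80²+15²) = √6625 ≈ 81.394, ∠ = arctan(15/80) ≈ 10.62°
|G| = 5 · 237.47 / 1726.6 ≈ 0.68768
Gain = 20 log₁₀(0.68768) ≈ -3.25 dB
∠G = 3.62° − 55.62° = -52.00°

At s = jω = j82:
zero (s+237): 237 + j82 → |·| = √(237²+82²) = √62893 ≈ 250.78, ∠ = arctan(82/237) ≈ 19.09°
pole (s+15): 15 + j82 → |·| = √(15²+82²) = √6949 ≈ 83.361, ∠ = arctan(82/15) ≈ 79.63°
pole (s+80): 80 + j82 → |·| = √(80²+82²) = √13124 ≈ 114.56, ∠ = arctan(82/80) ≈ 45.71°
|G| = 5 · 250.78 / 9549.8 ≈ 0.1313
Gain = 20 log₁₀(0.1313) ≈ -17.63 dB
∠G = 19.09° − 125.34° = -106.25°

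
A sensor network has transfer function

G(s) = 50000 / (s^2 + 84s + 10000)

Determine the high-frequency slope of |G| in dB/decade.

Each pole contributes −20 dB/decade at high frequency; each zero contributes +20 dB/decade.
Net: 0 zero(s) − 2 pole(s) → -40 dB/decade.

-40 dB/decade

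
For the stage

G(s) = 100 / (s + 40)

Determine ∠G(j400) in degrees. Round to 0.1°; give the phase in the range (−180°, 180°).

At s = jω = j400:
pole (s+40): 40 + j400 → |·| = √(40²+400²) = √161600 ≈ 402, ∠ = arctan(400/40) ≈ 84.29°
∠G = 0.00° − 84.29° = -84.29°

-84.3°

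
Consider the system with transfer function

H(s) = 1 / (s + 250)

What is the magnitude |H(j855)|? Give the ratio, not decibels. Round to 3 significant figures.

Substitute s = j855:
Numerator: 1 = 1 + j0
Denominator: (j855) + 250 = 250 + j855
|N| = √(1² + 0²) ≈ 1, ∠N ≈ 0.00°
|D| = √(250² + 855²) ≈ 890.8, ∠D ≈ 73.70°
|H| = 1 / 890.8 ≈ 0.0011226

0.00112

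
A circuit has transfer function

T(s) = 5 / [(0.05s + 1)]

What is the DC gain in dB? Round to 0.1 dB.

T(0) = 5 · 1 / 1 = 5
20 log₁₀(5) ≈ 13.98 dB

14.0 dB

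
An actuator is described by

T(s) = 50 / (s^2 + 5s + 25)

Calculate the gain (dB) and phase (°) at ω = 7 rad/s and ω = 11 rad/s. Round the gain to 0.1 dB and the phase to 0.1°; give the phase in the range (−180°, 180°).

At s = jω = j7:
quadratic: (j7)² + 5·j7 + 25 = -24 + j35 → |·| ≈ 42.438, ∠ ≈ 124.44°
|T| = 50 / 42.438 ≈ 1.1782
Gain = 20 log₁₀(1.1782) ≈ 1.42 dB
∠T = 0.00° − 124.44° = -124.44°

At s = jω = j11:
quadratic: (j11)² + 5·j11 + 25 = -96 + j55 → |·| ≈ 110.64, ∠ ≈ 150.19°
|T| = 50 / 110.64 ≈ 0.45192
Gain = 20 log₁₀(0.45192) ≈ -6.90 dB
∠T = 0.00° − 150.19° = -150.19°

ω = 7: 1.4 dB, -124.4°; ω = 11: -6.9 dB, -150.2°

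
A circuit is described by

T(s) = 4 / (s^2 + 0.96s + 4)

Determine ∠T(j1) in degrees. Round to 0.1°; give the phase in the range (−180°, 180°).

-17.7°

At s = jω = j1:
quadratic: (j1)² + 0.96·j1 + 4 = 3 + j0.96 → |·| ≈ 3.1499, ∠ ≈ 17.74°
∠T = 0.00° − 17.74° = -17.74°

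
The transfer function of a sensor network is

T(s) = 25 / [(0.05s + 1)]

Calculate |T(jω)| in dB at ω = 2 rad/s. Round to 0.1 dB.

27.9 dB

At ω = 2 rad/s:
pole (1 + j2·0.05) = 1 + j0.1 → |·| ≈ 1.005, ∠ ≈ 5.71°
|T| = 25 · 1 / (1.005) ≈ 24.876
Gain = 20 log₁₀(24.876) ≈ 27.92 dB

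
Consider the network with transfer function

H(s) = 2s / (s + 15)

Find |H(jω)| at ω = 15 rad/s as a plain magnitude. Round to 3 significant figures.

At s = jω = j15:
zero at origin: s = j15 → |·| = 15, ∠ = 90.00°
pole (s+15): 15 + j15 → |·| = √(15²+15²) = √450 ≈ 21.213, ∠ = arctan(15/15) ≈ 45.00°
|H| = 2 · 15 / 21.213 ≈ 1.4142

1.41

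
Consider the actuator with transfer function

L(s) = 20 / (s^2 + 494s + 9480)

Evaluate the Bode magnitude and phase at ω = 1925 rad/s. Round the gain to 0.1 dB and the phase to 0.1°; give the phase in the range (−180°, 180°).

Substitute s = j1925:
Numerator: 20 = 20 + j0
Denominator: (j1925)^2 + 494(j1925) + 9480 = -3696145 + j950950
|N| = √(20² + 0²) ≈ 20, ∠N ≈ 0.00°
|D| = √(3696145² + 950950²) ≈ 3.8165e+06, ∠D ≈ 165.57°
|L| = 20 / 3.8165e+06 ≈ 5.2404e-06
Gain = 20 log₁₀(5.2404e-06) ≈ -105.61 dB
∠L = 0.00° − 165.57° = -165.57°

-105.6 dB, -165.6°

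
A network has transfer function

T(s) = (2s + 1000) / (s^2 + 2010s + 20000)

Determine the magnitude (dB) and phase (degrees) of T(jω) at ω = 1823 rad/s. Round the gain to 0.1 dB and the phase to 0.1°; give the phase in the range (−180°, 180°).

-62.3 dB, -57.4°

Substitute s = j1823:
Numerator: 2(j1823) + 1000 = 1000 + j3646
Denominator: (j1823)^2 + 2010(j1823) + 20000 = -3303329 + j3664230
|N| = √(1000² + 3646²) ≈ 3780.7, ∠N ≈ 74.66°
|D| = √(3303329² + 3664230²) ≈ 4.9334e+06, ∠D ≈ 132.03°
|T| = 3780.7 / 4.9334e+06 ≈ 0.00076635
Gain = 20 log₁₀(0.00076635) ≈ -62.31 dB
∠T = 74.66° − 132.03° = -57.37°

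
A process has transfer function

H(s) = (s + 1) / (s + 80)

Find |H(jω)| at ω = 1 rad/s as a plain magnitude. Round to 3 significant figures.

At s = jω = j1:
zero (s+1): 1 + j1 → |·| = √(1²+1²) = √2 ≈ 1.4142, ∠ = arctan(1/1) ≈ 45.00°
pole (s+80): 80 + j1 → |·| = √(80²+1²) = √6401 ≈ 80.006, ∠ = arctan(1/80) ≈ 0.72°
|H| = 1 · 1.4142 / 80.006 ≈ 0.017676

0.0177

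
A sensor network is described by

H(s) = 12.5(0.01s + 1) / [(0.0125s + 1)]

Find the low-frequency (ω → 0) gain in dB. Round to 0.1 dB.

21.9 dB

H(0) = 12.5 · 1 / 1 = 12.5
20 log₁₀(12.5) ≈ 21.94 dB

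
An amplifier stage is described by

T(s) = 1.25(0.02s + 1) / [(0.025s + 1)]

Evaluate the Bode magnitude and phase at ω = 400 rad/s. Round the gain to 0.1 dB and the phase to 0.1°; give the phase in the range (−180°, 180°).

0.0 dB, -1.4°

At ω = 400 rad/s:
zero (1 + j400·0.02) = 1 + j8 → |·| ≈ 8.0623, ∠ ≈ 82.87°
pole (1 + j400·0.025) = 1 + j10 → |·| ≈ 10.05, ∠ ≈ 84.29°
|T| = 1.25 · 8.0623 / (10.05) ≈ 1.0028
Gain = 20 log₁₀(1.0028) ≈ 0.02 dB
∠T = (82.87°) − (84.29°) = -1.42°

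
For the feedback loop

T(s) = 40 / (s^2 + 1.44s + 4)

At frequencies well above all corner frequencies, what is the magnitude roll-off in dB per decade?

-40 dB/decade

Each pole contributes −20 dB/decade at high frequency; each zero contributes +20 dB/decade.
Net: 0 zero(s) − 2 pole(s) → -40 dB/decade.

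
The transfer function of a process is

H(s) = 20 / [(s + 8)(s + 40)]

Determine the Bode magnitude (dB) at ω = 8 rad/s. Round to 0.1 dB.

-27.3 dB

At s = jω = j8:
pole (s+8): 8 + j8 → |·| = √(8²+8²) = √128 ≈ 11.314, ∠ = arctan(8/8) ≈ 45.00°
pole (s+40): 40 + j8 → |·| = √(40²+8²) = √1664 ≈ 40.792, ∠ = arctan(8/40) ≈ 11.31°
|H| = 20 / 461.52 ≈ 0.043335
Gain = 20 log₁₀(0.043335) ≈ -27.26 dB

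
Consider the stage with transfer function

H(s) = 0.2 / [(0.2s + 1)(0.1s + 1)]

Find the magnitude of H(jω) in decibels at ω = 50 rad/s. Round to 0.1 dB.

At ω = 50 rad/s:
pole (1 + j50·0.2) = 1 + j10 → |·| ≈ 10.05, ∠ ≈ 84.29°
pole (1 + j50·0.1) = 1 + j5 → |·| ≈ 5.099, ∠ ≈ 78.69°
|H| = 0.2 · 1 / (10.05 · 5.099) ≈ 0.0039028
Gain = 20 log₁₀(0.0039028) ≈ -48.17 dB

-48.2 dB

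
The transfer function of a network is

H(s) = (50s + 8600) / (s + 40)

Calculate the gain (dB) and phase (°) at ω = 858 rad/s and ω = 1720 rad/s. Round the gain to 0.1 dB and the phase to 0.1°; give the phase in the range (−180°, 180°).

Substitute s = j858:
Numerator: 50(j858) + 8600 = 8600 + j42900
Denominator: (j858) + 40 = 40 + j858
|N| = √(8600² + 42900²) ≈ 43754, ∠N ≈ 78.66°
|D| = √(40² + 858²) ≈ 858.93, ∠D ≈ 87.33°
|H| = 43754 / 858.93 ≈ 50.94
Gain = 20 log₁₀(50.94) ≈ 34.14 dB
∠H = 78.66° − 87.33° = -8.67°

Substitute s = j1720:
Numerator: 50(j1720) + 8600 = 8600 + j86000
Denominator: (j1720) + 40 = 40 + j1720
|N| = √(8600² + 86000²) ≈ 86429, ∠N ≈ 84.29°
|D| = √(40² + 1720²) ≈ 1720.5, ∠D ≈ 88.67°
|H| = 86429 / 1720.5 ≈ 50.235
Gain = 20 log₁₀(50.235) ≈ 34.02 dB
∠H = 84.29° − 88.67° = -4.38°

ω = 858: 34.1 dB, -8.7°; ω = 1720: 34.0 dB, -4.4°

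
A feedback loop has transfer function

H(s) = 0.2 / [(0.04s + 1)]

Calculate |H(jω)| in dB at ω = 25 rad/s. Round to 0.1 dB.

-17.0 dB

At ω = 25 rad/s:
pole (1 + j25·0.04) = 1 + j1 → |·| ≈ 1.4142, ∠ ≈ 45.00°
|H| = 0.2 · 1 / (1.4142) ≈ 0.14142
Gain = 20 log₁₀(0.14142) ≈ -16.99 dB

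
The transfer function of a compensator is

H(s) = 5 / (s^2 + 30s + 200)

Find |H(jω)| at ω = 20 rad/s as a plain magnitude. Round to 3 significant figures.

Substitute s = j20:
Numerator: 5 = 5 + j0
Denominator: (j20)^2 + 30(j20) + 200 = -200 + j600
|N| = √(5² + 0²) ≈ 5, ∠N ≈ 0.00°
|D| = √(200² + 600²) ≈ 632.46, ∠D ≈ 108.43°
|H| = 5 / 632.46 ≈ 0.0079056

0.00791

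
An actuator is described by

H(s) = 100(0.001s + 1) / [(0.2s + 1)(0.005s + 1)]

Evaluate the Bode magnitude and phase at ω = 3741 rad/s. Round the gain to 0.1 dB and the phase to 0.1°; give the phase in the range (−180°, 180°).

-31.2 dB, -101.8°

At ω = 3741 rad/s:
zero (1 + j3741·0.001) = 1 + j3.741 → |·| ≈ 3.8723, ∠ ≈ 75.03°
pole (1 + j3741·0.2) = 1 + j748.2 → |·| ≈ 748.2, ∠ ≈ 89.92°
pole (1 + j3741·0.005) = 1 + j18.705 → |·| ≈ 18.732, ∠ ≈ 86.94°
|H| = 100 · 3.8723 / (748.2 · 18.732) ≈ 0.027629
Gain = 20 log₁₀(0.027629) ≈ -31.17 dB
∠H = (75.03°) − (89.92° + 86.94°) = -101.83°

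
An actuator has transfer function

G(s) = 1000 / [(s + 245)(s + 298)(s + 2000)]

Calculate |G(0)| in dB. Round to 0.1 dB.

G(0) = 1000 / (245·298·2000) ≈ 6.8484e-06
20 log₁₀(6.8484e-06) ≈ -103.29 dB

-103.3 dB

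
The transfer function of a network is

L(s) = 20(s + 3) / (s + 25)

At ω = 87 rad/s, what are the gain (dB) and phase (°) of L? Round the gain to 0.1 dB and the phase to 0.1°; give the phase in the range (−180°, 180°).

25.7 dB, 14.1°

At s = jω = j87:
zero (s+3): 3 + j87 → |·| = √(3²+87²) = √7578 ≈ 87.052, ∠ = arctan(87/3) ≈ 88.03°
pole (s+25): 25 + j87 → |·| = √(25²+87²) = √8194 ≈ 90.521, ∠ = arctan(87/25) ≈ 73.97°
|L| = 20 · 87.052 / 90.521 ≈ 19.234
Gain = 20 log₁₀(19.234) ≈ 25.68 dB
∠L = 88.03° − 73.97° = 14.06°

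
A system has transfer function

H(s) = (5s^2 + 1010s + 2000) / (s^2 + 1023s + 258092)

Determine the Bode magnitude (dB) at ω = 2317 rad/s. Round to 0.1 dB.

Substitute s = j2317:
Numerator: 5(j2317)^2 + 1010(j2317) + 2000 = -26840445 + j2340170
Denominator: (j2317)^2 + 1023(j2317) + 258092 = -5110397 + j2370291
|N| = √(26840445² + 2340170²) ≈ 2.6942e+07, ∠N ≈ 175.02°
|D| = √(5110397² + 2370291²) ≈ 5.6333e+06, ∠D ≈ 155.12°
|H| = 2.6942e+07 / 5.6333e+06 ≈ 4.7826
Gain = 20 log₁₀(4.7826) ≈ 13.59 dB

13.6 dB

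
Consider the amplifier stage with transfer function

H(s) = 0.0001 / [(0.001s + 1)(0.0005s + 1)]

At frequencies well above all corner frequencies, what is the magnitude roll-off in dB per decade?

Each pole contributes −20 dB/decade at high frequency; each zero contributes +20 dB/decade.
Net: 0 zero(s) − 2 pole(s) → -40 dB/decade.

-40 dB/decade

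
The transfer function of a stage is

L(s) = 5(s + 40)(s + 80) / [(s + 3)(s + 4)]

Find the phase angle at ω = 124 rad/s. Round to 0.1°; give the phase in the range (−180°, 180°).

At s = jω = j124:
zero (s+40): 40 + j124 → |·| = √(40²+124²) = √16976 ≈ 130.29, ∠ = arctan(124/40) ≈ 72.12°
zero (s+80): 80 + j124 → |·| = √(80²+124²) = √21776 ≈ 147.57, ∠ = arctan(124/80) ≈ 57.17°
pole (s+3): 3 + j124 → |·| = √(3²+124²) = √15385 ≈ 124.04, ∠ = arctan(124/3) ≈ 88.61°
pole (s+4): 4 + j124 → |·| = √(4²+124²) = √15392 ≈ 124.06, ∠ = arctan(124/4) ≈ 88.15°
∠L = 129.29° − 176.76° = -47.47°

-47.5°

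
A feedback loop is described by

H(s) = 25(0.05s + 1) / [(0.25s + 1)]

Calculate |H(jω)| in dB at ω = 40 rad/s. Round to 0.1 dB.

14.9 dB

At ω = 40 rad/s:
zero (1 + j40·0.05) = 1 + j2 → |·| ≈ 2.2361, ∠ ≈ 63.43°
pole (1 + j40·0.25) = 1 + j10 → |·| ≈ 10.05, ∠ ≈ 84.29°
|H| = 25 · 2.2361 / (10.05) ≈ 5.5624
Gain = 20 log₁₀(5.5624) ≈ 14.91 dB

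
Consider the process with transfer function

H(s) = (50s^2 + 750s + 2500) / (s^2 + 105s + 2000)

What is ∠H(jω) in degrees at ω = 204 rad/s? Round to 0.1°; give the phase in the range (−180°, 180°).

Substitute s = j204:
Numerator: 50(j204)^2 + 750(j204) + 2500 = -2078300 + j153000
Denominator: (j204)^2 + 105(j204) + 2000 = -39616 + j21420
|N| = √(2078300² + 153000²) ≈ 2.0839e+06, ∠N ≈ 175.79°
|D| = √(39616² + 21420²) ≈ 45036, ∠D ≈ 151.60°
∠H = 175.79° − 151.60° = 24.19°

24.2°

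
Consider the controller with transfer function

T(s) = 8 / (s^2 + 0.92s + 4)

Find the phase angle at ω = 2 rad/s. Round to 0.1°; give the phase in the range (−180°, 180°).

At s = jω = j2:
quadratic: (j2)² + 0.92·j2 + 4 = 0 + j1.84 → |·| ≈ 1.84, ∠ ≈ 90.00°
∠T = 0.00° − 90.00° = -90.00°

-90.0°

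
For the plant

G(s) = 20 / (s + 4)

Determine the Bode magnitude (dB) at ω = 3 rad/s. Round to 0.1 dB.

12.0 dB

At s = jω = j3:
pole (s+4): 4 + j3 → |·| = √(4²+3²) = √25 ≈ 5, ∠ = arctan(3/4) ≈ 36.87°
|G| = 20 / 5 ≈ 4
Gain = 20 log₁₀(4) ≈ 12.04 dB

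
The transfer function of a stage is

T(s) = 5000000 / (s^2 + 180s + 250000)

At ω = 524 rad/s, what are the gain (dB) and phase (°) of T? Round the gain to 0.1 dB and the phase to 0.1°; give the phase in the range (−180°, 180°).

At s = jω = j524:
quadratic: (j524)² + 180·j524 + 250000 = -24576 + j94320 → |·| ≈ 97469, ∠ ≈ 104.60°
|T| = 5000000 / 97469 ≈ 51.298
Gain = 20 log₁₀(51.298) ≈ 34.20 dB
∠T = 0.00° − 104.60° = -104.60°

34.2 dB, -104.6°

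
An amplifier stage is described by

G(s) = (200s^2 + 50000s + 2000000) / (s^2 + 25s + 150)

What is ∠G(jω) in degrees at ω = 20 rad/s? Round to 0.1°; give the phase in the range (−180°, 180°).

Substitute s = j20:
Numerator: 200(j20)^2 + 50000(j20) + 2000000 = 1920000 + j1000000
Denominator: (j20)^2 + 25(j20) + 150 = -250 + j500
|N| = √(1920000² + 1000000²) ≈ 2.1648e+06, ∠N ≈ 27.51°
|D| = √(250² + 500²) ≈ 559.02, ∠D ≈ 116.57°
∠G = 27.51° − 116.57° = -89.06°

-89.1°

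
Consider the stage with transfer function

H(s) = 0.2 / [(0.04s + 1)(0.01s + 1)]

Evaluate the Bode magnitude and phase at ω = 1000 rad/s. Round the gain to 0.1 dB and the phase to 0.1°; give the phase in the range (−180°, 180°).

At ω = 1000 rad/s:
pole (1 + j1000·0.04) = 1 + j40 → |·| ≈ 40.012, ∠ ≈ 88.57°
pole (1 + j1000·0.01) = 1 + j10 → |·| ≈ 10.05, ∠ ≈ 84.29°
|H| = 0.2 · 1 / (40.012 · 10.05) ≈ 0.00049736
Gain = 20 log₁₀(0.00049736) ≈ -66.07 dB
∠H = (0°) − (88.57° + 84.29°) = -172.86°

-66.1 dB, -172.9°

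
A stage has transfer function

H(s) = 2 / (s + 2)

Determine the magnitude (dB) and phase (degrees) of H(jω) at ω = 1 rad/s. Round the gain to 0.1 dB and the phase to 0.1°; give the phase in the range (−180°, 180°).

Substitute s = j1:
Numerator: 2 = 2 + j0
Denominator: (j1) + 2 = 2 + j1
|N| = √(2² + 0²) ≈ 2, ∠N ≈ 0.00°
|D| = √(2² + 1²) ≈ 2.2361, ∠D ≈ 26.57°
|H| = 2 / 2.2361 ≈ 0.89441
Gain = 20 log₁₀(0.89441) ≈ -0.97 dB
∠H = 0.00° − 26.57° = -26.57°

-1.0 dB, -26.6°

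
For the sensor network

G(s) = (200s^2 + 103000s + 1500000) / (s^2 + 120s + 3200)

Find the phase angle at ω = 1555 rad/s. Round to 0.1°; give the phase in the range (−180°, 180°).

Substitute s = j1555:
Numerator: 200(j1555)^2 + 103000(j1555) + 1500000 = -482105000 + j160165000
Denominator: (j1555)^2 + 120(j1555) + 3200 = -2414825 + j186600
|N| = √(482105000² + 160165000²) ≈ 5.0801e+08, ∠N ≈ 161.62°
|D| = √(2414825² + 186600²) ≈ 2.422e+06, ∠D ≈ 175.58°
∠G = 161.62° − 175.58° = -13.96°

-14.0°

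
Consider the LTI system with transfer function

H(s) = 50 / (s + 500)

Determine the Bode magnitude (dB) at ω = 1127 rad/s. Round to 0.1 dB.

-27.8 dB

Substitute s = j1127:
Numerator: 50 = 50 + j0
Denominator: (j1127) + 500 = 500 + j1127
|N| = √(50² + 0²) ≈ 50, ∠N ≈ 0.00°
|D| = √(500² + 1127²) ≈ 1232.9, ∠D ≈ 66.08°
|H| = 50 / 1232.9 ≈ 0.040555
Gain = 20 log₁₀(0.040555) ≈ -27.84 dB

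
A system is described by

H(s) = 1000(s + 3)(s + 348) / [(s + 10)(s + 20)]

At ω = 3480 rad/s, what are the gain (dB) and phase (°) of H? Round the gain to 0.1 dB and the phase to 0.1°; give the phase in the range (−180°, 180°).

At s = jω = j3480:
zero (s+3): 3 + j3480 → |·| = √(3²+3480²) = √12110409 ≈ 3480, ∠ = arctan(3480/3) ≈ 89.95°
zero (s+348): 348 + j3480 → |·| = √(348²+3480²) = √12231504 ≈ 3497.4, ∠ = arctan(3480/348) ≈ 84.29°
pole (s+10): 10 + j3480 → |·| = √(10²+3480²) = √12110500 ≈ 3480, ∠ = arctan(3480/10) ≈ 89.84°
pole (s+20): 20 + j3480 → |·| = √(20²+3480²) = √12110800 ≈ 3480.1, ∠ = arctan(3480/20) ≈ 89.67°
|H| = 1000 · 1.2171e+07 / 1.2111e+07 ≈ 1005
Gain = 20 log₁₀(1005) ≈ 60.04 dB
∠H = 174.24° − 179.51° = -5.27°

60.0 dB, -5.3°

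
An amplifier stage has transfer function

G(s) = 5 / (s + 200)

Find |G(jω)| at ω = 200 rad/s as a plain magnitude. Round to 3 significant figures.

0.0177

Substitute s = j200:
Numerator: 5 = 5 + j0
Denominator: (j200) + 200 = 200 + j200
|N| = √(5² + 0²) ≈ 5, ∠N ≈ 0.00°
|D| = √(200² + 200²) ≈ 282.84, ∠D ≈ 45.00°
|G| = 5 / 282.84 ≈ 0.017678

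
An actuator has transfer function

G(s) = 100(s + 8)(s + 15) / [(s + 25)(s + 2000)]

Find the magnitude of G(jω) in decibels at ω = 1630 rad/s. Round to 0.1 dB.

36.0 dB

At s = jω = j1630:
zero (s+8): 8 + j1630 → |·| = √(8²+1630²) = √2656964 ≈ 1630, ∠ = arctan(1630/8) ≈ 89.72°
zero (s+15): 15 + j1630 → |·| = √(15²+1630²) = √2657125 ≈ 1630.1, ∠ = arctan(1630/15) ≈ 89.47°
pole (s+25): 25 + j1630 → |·| = √(25²+1630²) = √2657525 ≈ 1630.2, ∠ = arctan(1630/25) ≈ 89.12°
pole (s+2000): 2000 + j1630 → |·| = √(2000²+1630²) = √6656900 ≈ 2580.1, ∠ = arctan(1630/2000) ≈ 39.18°
|G| = 100 · 2.6571e+06 / 4.2061e+06 ≈ 63.173
Gain = 20 log₁₀(63.173) ≈ 36.01 dB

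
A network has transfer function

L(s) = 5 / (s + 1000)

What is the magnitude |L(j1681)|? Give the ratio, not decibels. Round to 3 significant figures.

0.00256

Substitute s = j1681:
Numerator: 5 = 5 + j0
Denominator: (j1681) + 1000 = 1000 + j1681
|N| = √(5² + 0²) ≈ 5, ∠N ≈ 0.00°
|D| = √(1000² + 1681²) ≈ 1956, ∠D ≈ 59.25°
|L| = 5 / 1956 ≈ 0.0025562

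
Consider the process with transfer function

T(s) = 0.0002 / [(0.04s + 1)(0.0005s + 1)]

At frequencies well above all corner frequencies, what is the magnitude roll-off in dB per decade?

-40 dB/decade

Each pole contributes −20 dB/decade at high frequency; each zero contributes +20 dB/decade.
Net: 0 zero(s) − 2 pole(s) → -40 dB/decade.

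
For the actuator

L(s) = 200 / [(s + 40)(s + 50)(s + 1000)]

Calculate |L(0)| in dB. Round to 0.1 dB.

L(0) = 200 / (40·50·1000) = 0.0001
20 log₁₀(0.0001) ≈ -80.00 dB

-80.0 dB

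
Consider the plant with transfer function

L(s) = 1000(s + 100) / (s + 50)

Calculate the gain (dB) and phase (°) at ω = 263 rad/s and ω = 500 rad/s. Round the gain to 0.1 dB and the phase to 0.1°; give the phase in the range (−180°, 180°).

ω = 263: 60.4 dB, -10.1°; ω = 500: 60.1 dB, -5.6°

At s = jω = j263:
zero (s+100): 100 + j263 → |·| = √(100²+263²) = √79169 ≈ 281.37, ∠ = arctan(263/100) ≈ 69.18°
pole (s+50): 50 + j263 → |·| = √(50²+263²) = √71669 ≈ 267.71, ∠ = arctan(263/50) ≈ 79.24°
|L| = 1000 · 281.37 / 267.71 ≈ 1051
Gain = 20 log₁₀(1051) ≈ 60.43 dB
∠L = 69.18° − 79.24° = -10.06°

At s = jω = j500:
zero (s+100): 100 + j500 → |·| = √(100²+500²) = √260000 ≈ 509.9, ∠ = arctan(500/100) ≈ 78.69°
pole (s+50): 50 + j500 → |·| = √(50²+500²) = √252500 ≈ 502.49, ∠ = arctan(500/50) ≈ 84.29°
|L| = 1000 · 509.9 / 502.49 ≈ 1014.7
Gain = 20 log₁₀(1014.7) ≈ 60.13 dB
∠L = 78.69° − 84.29° = -5.60°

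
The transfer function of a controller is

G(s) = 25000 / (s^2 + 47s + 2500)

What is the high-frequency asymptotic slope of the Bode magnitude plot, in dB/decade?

-40 dB/decade

Each pole contributes −20 dB/decade at high frequency; each zero contributes +20 dB/decade.
Net: 0 zero(s) − 2 pole(s) → -40 dB/decade.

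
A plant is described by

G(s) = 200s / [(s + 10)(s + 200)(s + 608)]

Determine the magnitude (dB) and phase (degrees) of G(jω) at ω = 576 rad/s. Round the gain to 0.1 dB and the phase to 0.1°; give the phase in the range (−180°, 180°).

At s = jω = j576:
zero at origin: s = j576 → |·| = 576, ∠ = 90.00°
pole (s+10): 10 + j576 → |·| = √(10²+576²) = √331876 ≈ 576.09, ∠ = arctan(576/10) ≈ 89.01°
pole (s+200): 200 + j576 → |·| = √(200²+576²) = √371776 ≈ 609.73, ∠ = arctan(576/200) ≈ 70.85°
pole (s+608): 608 + j576 → |·| = √(608²+576²) = √701440 ≈ 837.52, ∠ = arctan(576/608) ≈ 43.45°
|G| = 200 · 576 / 2.9419e+08 ≈ 0.00039158
Gain = 20 log₁₀(0.00039158) ≈ -68.14 dB
∠G = 90.00° − 203.31° = -113.31°

-68.1 dB, -113.3°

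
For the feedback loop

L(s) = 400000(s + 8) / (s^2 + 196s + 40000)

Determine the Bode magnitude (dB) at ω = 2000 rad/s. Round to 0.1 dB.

At s = jω = j2000:
zero (s+8): 8 + j2000 → |·| = √(8²+2000²) = √4000064 ≈ 2000, ∠ = arctan(2000/8) ≈ 89.77°
quadratic: (j2000)² + 196·j2000 + 40000 = -3960000 + j392000 → |·| ≈ 3.9794e+06, ∠ ≈ 174.35°
|L| = 400000 · 2000 / 3.9794e+06 ≈ 201.04
Gain = 20 log₁₀(201.04) ≈ 46.07 dB

46.1 dB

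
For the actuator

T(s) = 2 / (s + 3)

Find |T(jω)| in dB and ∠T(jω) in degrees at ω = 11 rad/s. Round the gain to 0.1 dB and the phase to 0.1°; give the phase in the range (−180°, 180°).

Substitute s = j11:
Numerator: 2 = 2 + j0
Denominator: (j11) + 3 = 3 + j11
|N| = √(2² + 0²) ≈ 2, ∠N ≈ 0.00°
|D| = √(3² + 11²) ≈ 11.402, ∠D ≈ 74.74°
|T| = 2 / 11.402 ≈ 0.17541
Gain = 20 log₁₀(0.17541) ≈ -15.12 dB
∠T = 0.00° − 74.74° = -74.74°

-15.1 dB, -74.7°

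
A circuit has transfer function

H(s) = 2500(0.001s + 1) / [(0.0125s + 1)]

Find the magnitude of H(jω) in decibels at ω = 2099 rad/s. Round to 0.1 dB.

At ω = 2099 rad/s:
zero (1 + j2099·0.001) = 1 + j2.099 → |·| ≈ 2.325, ∠ ≈ 64.53°
pole (1 + j2099·0.0125) = 1 + j26.2375 → |·| ≈ 26.257, ∠ ≈ 87.82°
|H| = 2500 · 2.325 / (26.257) ≈ 221.37
Gain = 20 log₁₀(221.37) ≈ 46.90 dB

46.9 dB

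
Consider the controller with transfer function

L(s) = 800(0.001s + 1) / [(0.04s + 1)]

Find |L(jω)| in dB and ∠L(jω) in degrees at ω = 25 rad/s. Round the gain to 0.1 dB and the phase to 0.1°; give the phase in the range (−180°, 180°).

55.1 dB, -43.6°

At ω = 25 rad/s:
zero (1 + j25·0.001) = 1 + j0.025 → |·| ≈ 1.0003, ∠ ≈ 1.43°
pole (1 + j25·0.04) = 1 + j1 → |·| ≈ 1.4142, ∠ ≈ 45.00°
|L| = 800 · 1.0003 / (1.4142) ≈ 565.86
Gain = 20 log₁₀(565.86) ≈ 55.05 dB
∠L = (1.43°) − (45.00°) = -43.57°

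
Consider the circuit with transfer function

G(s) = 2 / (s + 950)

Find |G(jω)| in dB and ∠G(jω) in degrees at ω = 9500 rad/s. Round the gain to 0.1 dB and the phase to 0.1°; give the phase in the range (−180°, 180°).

-73.6 dB, -84.3°

At s = jω = j9500:
pole (s+950): 950 + j9500 → |·| = √(950²+9500²) = √91152500 ≈ 9547.4, ∠ = arctan(9500/950) ≈ 84.29°
|G| = 2 / 9547.4 ≈ 0.00020948
Gain = 20 log₁₀(0.00020948) ≈ -73.58 dB
∠G = 0.00° − 84.29° = -84.29°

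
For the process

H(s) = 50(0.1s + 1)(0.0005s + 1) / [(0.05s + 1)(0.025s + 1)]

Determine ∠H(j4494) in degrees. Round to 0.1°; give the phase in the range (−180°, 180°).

-23.4°

At ω = 4494 rad/s:
zero (1 + j4494·0.1) = 1 + j449.4 → |·| ≈ 449.4, ∠ ≈ 89.87°
zero (1 + j4494·0.0005) = 1 + j2.247 → |·| ≈ 2.4595, ∠ ≈ 66.01°
pole (1 + j4494·0.05) = 1 + j224.7 → |·| ≈ 224.7, ∠ ≈ 89.75°
pole (1 + j4494·0.025) = 1 + j112.35 → |·| ≈ 112.35, ∠ ≈ 89.49°
∠H = (89.87° + 66.01°) − (89.75° + 89.49°) = -23.36°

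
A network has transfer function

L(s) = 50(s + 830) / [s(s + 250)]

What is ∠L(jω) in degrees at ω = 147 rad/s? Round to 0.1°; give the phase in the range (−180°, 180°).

At s = jω = j147:
zero (s+830): 830 + j147 → |·| = √(830²+147²) = √710509 ≈ 842.92, ∠ = arctan(147/830) ≈ 10.04°
pole (s+250): 250 + j147 → |·| = √(250²+147²) = √84109 ≈ 290.02, ∠ = arctan(147/250) ≈ 30.46°
pole at origin: |s| = 147, ∠ = 90.00° (in denominator)
∠L = 10.04° − 120.46° = -110.42°

-110.4°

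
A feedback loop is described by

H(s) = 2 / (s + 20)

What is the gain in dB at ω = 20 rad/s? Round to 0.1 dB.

At s = jω = j20:
pole (s+20): 20 + j20 → |·| = √(20²+20²) = √800 ≈ 28.284, ∠ = arctan(20/20) ≈ 45.00°
|H| = 2 / 28.284 ≈ 0.070711
Gain = 20 log₁₀(0.070711) ≈ -23.01 dB

-23.0 dB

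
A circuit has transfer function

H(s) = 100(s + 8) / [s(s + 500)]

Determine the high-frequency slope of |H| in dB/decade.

Each pole contributes −20 dB/decade at high frequency; each zero contributes +20 dB/decade.
Net: 1 zero(s) − 2 pole(s) → -20 dB/decade.

-20 dB/decade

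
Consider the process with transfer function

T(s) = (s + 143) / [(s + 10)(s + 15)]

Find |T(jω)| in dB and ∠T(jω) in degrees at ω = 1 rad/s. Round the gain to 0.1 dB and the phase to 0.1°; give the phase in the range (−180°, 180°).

At s = jω = j1:
zero (s+143): 143 + j1 → |·| = √(143²+1²) = √20450 ≈ 143, ∠ = arctan(1/143) ≈ 0.40°
pole (s+10): 10 + j1 → |·| = √(10²+1²) = √101 ≈ 10.05, ∠ = arctan(1/10) ≈ 5.71°
pole (s+15): 15 + j1 → |·| = √(15²+1²) = √226 ≈ 15.033, ∠ = arctan(1/15) ≈ 3.81°
|T| = 1 · 143 / 151.08 ≈ 0.94652
Gain = 20 log₁₀(0.94652) ≈ -0.48 dB
∠T = 0.40° − 9.52° = -9.12°

-0.5 dB, -9.1°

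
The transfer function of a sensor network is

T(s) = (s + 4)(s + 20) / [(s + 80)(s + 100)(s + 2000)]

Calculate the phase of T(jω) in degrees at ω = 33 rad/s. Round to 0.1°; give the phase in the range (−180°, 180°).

100.2°

At s = jω = j33:
zero (s+4): 4 + j33 → |·| = √(4²+33²) = √1105 ≈ 33.242, ∠ = arctan(33/4) ≈ 83.09°
zero (s+20): 20 + j33 → |·| = √(20²+33²) = √1489 ≈ 38.588, ∠ = arctan(33/20) ≈ 58.78°
pole (s+80): 80 + j33 → |·| = √(80²+33²) = √7489 ≈ 86.539, ∠ = arctan(33/80) ≈ 22.42°
pole (s+100): 100 + j33 → |·| = √(100²+33²) = √11089 ≈ 105.3, ∠ = arctan(33/100) ≈ 18.26°
pole (s+2000): 2000 + j33 → |·| = √(2000²+33²) = √4001089 ≈ 2000.3, ∠ = arctan(33/2000) ≈ 0.95°
∠T = 141.87° − 41.63° = 100.24°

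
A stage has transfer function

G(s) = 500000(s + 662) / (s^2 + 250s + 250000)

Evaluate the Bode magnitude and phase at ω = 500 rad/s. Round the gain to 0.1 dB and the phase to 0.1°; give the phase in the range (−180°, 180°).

70.4 dB, -52.9°

At s = jω = j500:
zero (s+662): 662 + j500 → |·| = √(662²+500²) = √688244 ≈ 829.6, ∠ = arctan(500/662) ≈ 37.06°
quadratic: (j500)² + 250·j500 + 250000 = 0 + j125000 → |·| ≈ 1.25e+05, ∠ ≈ 90.00°
|G| = 500000 · 829.6 / 1.25e+05 ≈ 3318.4
Gain = 20 log₁₀(3318.4) ≈ 70.42 dB
∠G = 37.06° − 90.00° = -52.94°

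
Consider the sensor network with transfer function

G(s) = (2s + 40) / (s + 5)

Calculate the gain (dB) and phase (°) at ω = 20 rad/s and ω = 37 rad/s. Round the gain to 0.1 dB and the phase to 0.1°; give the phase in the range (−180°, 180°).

Substitute s = j20:
Numerator: 2(j20) + 40 = 40 + j40
Denominator: (j20) + 5 = 5 + j20
|N| = √(40² + 40²) ≈ 56.569, ∠N ≈ 45.00°
|D| = √(5² + 20²) ≈ 20.616, ∠D ≈ 75.96°
|G| = 56.569 / 20.616 ≈ 2.7439
Gain = 20 log₁₀(2.7439) ≈ 8.77 dB
∠G = 45.00° − 75.96° = -30.96°

Substitute s = j37:
Numerator: 2(j37) + 40 = 40 + j74
Denominator: (j37) + 5 = 5 + j37
|N| = √(40² + 74²) ≈ 84.119, ∠N ≈ 61.61°
|D| = √(5² + 37²) ≈ 37.336, ∠D ≈ 82.30°
|G| = 84.119 / 37.336 ≈ 2.253
Gain = 20 log₁₀(2.253) ≈ 7.06 dB
∠G = 61.61° − 82.30° = -20.69°

ω = 20: 8.8 dB, -31.0°; ω = 37: 7.1 dB, -20.7°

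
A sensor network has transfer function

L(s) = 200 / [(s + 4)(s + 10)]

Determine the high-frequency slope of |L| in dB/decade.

-40 dB/decade

Each pole contributes −20 dB/decade at high frequency; each zero contributes +20 dB/decade.
Net: 0 zero(s) − 2 pole(s) → -40 dB/decade.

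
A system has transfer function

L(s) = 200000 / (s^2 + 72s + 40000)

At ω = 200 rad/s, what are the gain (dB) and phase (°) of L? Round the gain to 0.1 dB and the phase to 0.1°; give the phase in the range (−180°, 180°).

At s = jω = j200:
quadratic: (j200)² + 72·j200 + 40000 = 0 + j14400 → |·| ≈ 14400, ∠ ≈ 90.00°
|L| = 200000 / 14400 ≈ 13.889
Gain = 20 log₁₀(13.889) ≈ 22.85 dB
∠L = 0.00° − 90.00° = -90.00°

22.9 dB, -90.0°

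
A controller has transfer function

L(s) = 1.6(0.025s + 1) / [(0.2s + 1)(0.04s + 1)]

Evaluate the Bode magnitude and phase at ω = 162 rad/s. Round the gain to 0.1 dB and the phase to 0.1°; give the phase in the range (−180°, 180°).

-30.1 dB, -93.3°

At ω = 162 rad/s:
zero (1 + j162·0.025) = 1 + j4.05 → |·| ≈ 4.1716, ∠ ≈ 76.13°
pole (1 + j162·0.2) = 1 + j32.4 → |·| ≈ 32.415, ∠ ≈ 88.23°
pole (1 + j162·0.04) = 1 + j6.48 → |·| ≈ 6.5567, ∠ ≈ 81.23°
|L| = 1.6 · 4.1716 / (32.415 · 6.5567) ≈ 0.031404
Gain = 20 log₁₀(0.031404) ≈ -30.06 dB
∠L = (76.13°) − (88.23° + 81.23°) = -93.33°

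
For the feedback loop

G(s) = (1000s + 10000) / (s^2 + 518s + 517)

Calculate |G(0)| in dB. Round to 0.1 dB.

25.7 dB

G(0) = 10000 / 517 ≈ 19.342
20 log₁₀(19.342) ≈ 25.73 dB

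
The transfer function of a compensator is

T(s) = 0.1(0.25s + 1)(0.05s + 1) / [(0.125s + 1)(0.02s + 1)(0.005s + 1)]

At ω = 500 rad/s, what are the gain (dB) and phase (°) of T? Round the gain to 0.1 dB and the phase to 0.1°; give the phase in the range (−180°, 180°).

-14.7 dB, -64.3°

At ω = 500 rad/s:
zero (1 + j500·0.25) = 1 + j125 → |·| ≈ 125, ∠ ≈ 89.54°
zero (1 + j500·0.05) = 1 + j25 → |·| ≈ 25.02, ∠ ≈ 87.71°
pole (1 + j500·0.125) = 1 + j62.5 → |·| ≈ 62.508, ∠ ≈ 89.08°
pole (1 + j500·0.02) = 1 + j10 → |·| ≈ 10.05, ∠ ≈ 84.29°
pole (1 + j500·0.005) = 1 + j2.5 → |·| ≈ 2.6926, ∠ ≈ 68.20°
|T| = 0.1 · 125 · 25.02 / (62.508 · 10.05 · 2.6926) ≈ 0.18489
Gain = 20 log₁₀(0.18489) ≈ -14.66 dB
∠T = (89.54° + 87.71°) − (89.08° + 84.29° + 68.20°) = -64.32°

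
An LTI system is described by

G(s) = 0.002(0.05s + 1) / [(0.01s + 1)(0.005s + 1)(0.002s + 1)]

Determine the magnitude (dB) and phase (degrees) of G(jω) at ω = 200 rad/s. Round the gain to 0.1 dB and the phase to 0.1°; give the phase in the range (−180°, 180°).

-44.6 dB, -45.9°

At ω = 200 rad/s:
zero (1 + j200·0.05) = 1 + j10 → |·| ≈ 10.05, ∠ ≈ 84.29°
pole (1 + j200·0.01) = 1 + j2 → |·| ≈ 2.2361, ∠ ≈ 63.43°
pole (1 + j200·0.005) = 1 + j1 → |·| ≈ 1.4142, ∠ ≈ 45.00°
pole (1 + j200·0.002) = 1 + j0.4 → |·| ≈ 1.077, ∠ ≈ 21.80°
|G| = 0.002 · 10.05 / (2.2361 · 1.4142 · 1.077) ≈ 0.0059017
Gain = 20 log₁₀(0.0059017) ≈ -44.58 dB
∠G = (84.29°) − (63.43° + 45.00° + 21.80°) = -45.94°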